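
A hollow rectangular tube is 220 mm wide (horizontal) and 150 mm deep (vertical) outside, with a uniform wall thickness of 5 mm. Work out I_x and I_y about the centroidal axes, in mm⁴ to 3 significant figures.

I_x ≈ 1.39 × 10⁷ mm⁴, I_y ≈ 2.51 × 10⁷ mm⁴

Treat the section as a set of non-overlapping primitives; coordinates are from the bounding-box lower-left.
Outer rectangle: 220 × 150, A = 33 000 mm², y = 75 mm, Ī = 61 875 000 mm⁴.
Inner void (subtracted): 210 × 140, A = 29 400 mm², y = 75 mm, Ī = 48 020 000 mm⁴.
By symmetry the centroid is at mid-height, ȳ = 75 mm.
All pieces are centred on the centroidal x-axis, so I = ΣĪ (holes subtracted) = 13 855 000 mm⁴.
Repeating about the centroidal y-axis gives I_y = 25 055 000 mm⁴.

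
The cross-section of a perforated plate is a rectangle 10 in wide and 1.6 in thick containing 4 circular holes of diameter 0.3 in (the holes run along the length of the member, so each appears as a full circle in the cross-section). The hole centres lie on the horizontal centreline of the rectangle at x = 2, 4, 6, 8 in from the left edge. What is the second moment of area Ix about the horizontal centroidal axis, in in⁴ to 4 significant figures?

Ix ≈ 3.412 in⁴

Treat the section as a set of non-overlapping primitives; coordinates are from the bounding-box lower-left.
Plate: 10 × 1.6, A = 16 in², y = 0.8 in, Ī = 3.41333 in⁴.
Hole 1 (subtracted): ⌀0.3, A = 0.0706858 in², y = 0.8 in, Ī = 0.000397608 in⁴.
Hole 2 (subtracted): ⌀0.3, A = 0.0706858 in², y = 0.8 in, Ī = 0.000397608 in⁴.
Hole 3 (subtracted): ⌀0.3, A = 0.0706858 in², y = 0.8 in, Ī = 0.000397608 in⁴.
Hole 4 (subtracted): ⌀0.3, A = 0.0706858 in², y = 0.8 in, Ī = 0.000397608 in⁴.
By symmetry the centroid is at mid-height, ȳ = 0.8 in.
All pieces are centred on the horizontal centroidal axis, so I = ΣĪ (holes subtracted) = 3.41174 in⁴.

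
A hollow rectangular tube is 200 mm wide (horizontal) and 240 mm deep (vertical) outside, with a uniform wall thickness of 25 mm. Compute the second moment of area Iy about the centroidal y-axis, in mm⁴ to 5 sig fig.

Iy ≈ 1.0656 × 10⁸ mm⁴

Treat the section as a set of non-overlapping primitives; coordinates are from the bounding-box lower-left.
Outer rectangle: 200 × 240, A = 48 000 mm², x = 100 mm, Ī = 160 000 000 mm⁴.
Inner void (subtracted): 150 × 190, A = 28 500 mm², x = 100 mm, Ī = 53 437 500 mm⁴.
By symmetry the centroid is at mid-width, x̄ = 100 mm.
All pieces are centred on the centroidal y-axis, so I = ΣĪ (holes subtracted) = 106 562 500 mm⁴.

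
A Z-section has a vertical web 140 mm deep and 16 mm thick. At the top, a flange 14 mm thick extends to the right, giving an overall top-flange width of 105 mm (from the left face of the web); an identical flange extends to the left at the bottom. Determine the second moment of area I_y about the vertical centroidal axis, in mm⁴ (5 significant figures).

Break the section into simple shapes (no overlaps), measuring from the bottom-left corner of the bounding box.
Web: 16 × 140, A = 2 240 mm², x = 97 mm, Ī = 47786.67 mm⁴.
Top flange (beyond web): 89 × 14, A = 1 246 mm², x = 149.5 mm, Ī = 822463.8 mm⁴.
Bottom flange (beyond web): 89 × 14, A = 1 246 mm², x = 44.5 mm, Ī = 822463.8 mm⁴.
Centroid: x̄ = ΣA·x / ΣA = 97 mm.
Transfer each piece to the vertical centroidal axis using Ī + A·d² with d = x − 97:
  web: d = 0 mm → contributes +47786.67 mm⁴
  top flange (beyond web): d = 52.5 mm → contributes +4 256 751 mm⁴
  bottom flange (beyond web): d = -52.5 mm → contributes +4 256 751 mm⁴
Total I = 8 561 289 mm⁴.

I_y ≈ 8.5613 × 10⁶ mm⁴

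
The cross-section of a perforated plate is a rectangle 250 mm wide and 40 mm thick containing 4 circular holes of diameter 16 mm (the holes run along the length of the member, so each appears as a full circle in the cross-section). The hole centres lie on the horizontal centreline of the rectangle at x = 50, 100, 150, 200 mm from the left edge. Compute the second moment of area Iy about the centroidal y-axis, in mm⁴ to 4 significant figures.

Iy ≈ 4.956 × 10⁷ mm⁴

Split into non-overlapping primitives; take the origin at the lower-left of the bounding box.
Plate: 250 × 40, A = 10 000 mm², x = 125 mm, Ī = 52 083 333 mm⁴.
Hole 1 (subtracted): ⌀16, A = 201.062 mm², x = 50 mm, Ī = 3216.99 mm⁴.
Hole 2 (subtracted): ⌀16, A = 201.062 mm², x = 100 mm, Ī = 3216.99 mm⁴.
Hole 3 (subtracted): ⌀16, A = 201.062 mm², x = 150 mm, Ī = 3216.99 mm⁴.
Hole 4 (subtracted): ⌀16, A = 201.062 mm², x = 200 mm, Ī = 3216.99 mm⁴.
By symmetry the centroid is at mid-width, x̄ = 125 mm.
Transfer each piece to the centroidal y-axis using Ī + A·d² with d = x − 125:
  plate: d = 0 mm → contributes +52 083 333 mm⁴
  hole 1: d = -75 mm → contributes −1 134 190 mm⁴
  hole 2: d = -25 mm → contributes −128 881 mm⁴
  hole 3: d = 25 mm → contributes −128 881 mm⁴
  hole 4: d = 75 mm → contributes −1 134 190 mm⁴
Total I = 49 557 191 mm⁴.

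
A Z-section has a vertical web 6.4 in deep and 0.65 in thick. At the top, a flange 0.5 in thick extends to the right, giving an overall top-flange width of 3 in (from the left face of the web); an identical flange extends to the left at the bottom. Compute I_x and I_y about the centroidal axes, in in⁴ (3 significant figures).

Split into non-overlapping primitives; take the origin at the lower-left of the bounding box.
Web: 0.65 × 6.4, A = 4.16 in², y = 3.2 in, Ī = 14.199 in⁴.
Top flange (beyond web): 2.35 × 0.5, A = 1.175 in², y = 6.15 in, Ī = 0.024479 in⁴.
Bottom flange (beyond web): 2.35 × 0.5, A = 1.175 in², y = 0.25 in, Ī = 0.024479 in⁴.
Centroid: ȳ = ΣA·y / ΣA = 3.2 in.
Transfer each piece to the centroidal x-axis using Ī + A·d² with d = y − 3.2:
  web: d = 0 in → contributes +14.199 in⁴
  top flange (beyond web): d = 2.95 in → contributes +10.25 in⁴
  bottom flange (beyond web): d = -2.95 in → contributes +10.25 in⁴
Total I = 34.699 in⁴.
For the y-axis: x̄ = 2.675 in.
Repeating about the centroidal y-axis gives I_y = 6.5155 in⁴.

I_x ≈ 34.7 in⁴, I_y ≈ 6.52 in⁴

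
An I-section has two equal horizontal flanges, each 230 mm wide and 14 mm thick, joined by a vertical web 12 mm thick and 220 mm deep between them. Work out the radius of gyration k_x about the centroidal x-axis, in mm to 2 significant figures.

Treat the section as a set of non-overlapping primitives; coordinates are from the bounding-box lower-left.
Bottom flange: 230 × 14, A = 3 220 mm², y = 7 mm, Ī = 52 593 mm⁴.
Web: 12 × 220, A = 2 640 mm², y = 124 mm, Ī = 10 648 000 mm⁴.
Top flange: 230 × 14, A = 3 220 mm², y = 241 mm, Ī = 52 593 mm⁴.
By symmetry the centroid is at mid-height, ȳ = 124 mm.
Transfer each piece to the centroidal x-axis using Ī + A·d² with d = y − 124:
  bottom flange: d = -117 mm → contributes +44 131 173 mm⁴
  web: d = 0 mm → contributes +10 648 000 mm⁴
  top flange: d = 117 mm → contributes +44 131 173 mm⁴
Total I = 98 910 347 mm⁴.
Radius of gyration: k = √(I/A) = √(98 910 347 / 9 080) = 104.4 mm.

k_x ≈ 100 mm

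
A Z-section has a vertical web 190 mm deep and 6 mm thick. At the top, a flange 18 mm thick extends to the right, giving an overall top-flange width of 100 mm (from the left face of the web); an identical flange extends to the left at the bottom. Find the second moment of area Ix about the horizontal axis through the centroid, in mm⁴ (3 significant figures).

Treat the section as a set of non-overlapping primitives; coordinates are from the bounding-box lower-left.
Web: 6 × 190, A = 1 140 mm², y = 95 mm, Ī = 3 429 500 mm⁴.
Top flange (beyond web): 94 × 18, A = 1 692 mm², y = 181 mm, Ī = 45 684 mm⁴.
Bottom flange (beyond web): 94 × 18, A = 1 692 mm², y = 9 mm, Ī = 45 684 mm⁴.
Centroid: ȳ = ΣA·y / ΣA = 95 mm.
Transfer each piece to the horizontal axis through the centroid using Ī + A·d² with d = y − 95:
  web: d = 0 mm → contributes +3 429 500 mm⁴
  top flange (beyond web): d = 86 mm → contributes +12 559 716 mm⁴
  bottom flange (beyond web): d = -86 mm → contributes +12 559 716 mm⁴
Total I = 28 548 932 mm⁴.

Ix ≈ 2.85 × 10⁷ mm⁴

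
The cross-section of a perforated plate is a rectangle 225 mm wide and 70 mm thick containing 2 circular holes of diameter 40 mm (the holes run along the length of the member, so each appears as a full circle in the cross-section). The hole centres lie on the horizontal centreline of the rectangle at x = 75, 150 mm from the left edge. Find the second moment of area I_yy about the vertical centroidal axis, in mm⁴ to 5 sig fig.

I_yy ≈ 6.2660 × 10⁷ mm⁴

Split into non-overlapping primitives; take the origin at the lower-left of the bounding box.
Plate: 225 × 70, A = 15 750 mm², x = 112.5 mm, Ī = 66 445 313 mm⁴.
Hole 1 (subtracted): ⌀40, A = 1256.637 mm², x = 75 mm, Ī = 125663.7 mm⁴.
Hole 2 (subtracted): ⌀40, A = 1256.637 mm², x = 150 mm, Ī = 125663.7 mm⁴.
By symmetry the centroid is at mid-width, x̄ = 112.5 mm.
Transfer each piece to the vertical centroidal axis using Ī + A·d² with d = x − 112.5:
  plate: d = 0 mm → contributes +66 445 313 mm⁴
  hole 1: d = -37.5 mm → contributes −1 892 810 mm⁴
  hole 2: d = 37.5 mm → contributes −1 892 810 mm⁴
Total I = 62 659 693 mm⁴.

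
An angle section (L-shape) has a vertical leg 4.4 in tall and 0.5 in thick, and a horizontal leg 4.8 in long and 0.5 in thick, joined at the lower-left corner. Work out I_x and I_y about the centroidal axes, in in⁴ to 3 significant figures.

I_x ≈ 7.73 in⁴, I_y ≈ 9.62 in⁴

Treat the section as a set of non-overlapping primitives; coordinates are from the bounding-box lower-left.
Vertical leg: 0.5 × 4.4, A = 2.2 in², y = 2.2 in, Ī = 3.5493 in⁴.
Horizontal leg (remainder): 4.3 × 0.5, A = 2.15 in², y = 0.25 in, Ī = 0.044792 in⁴.
Centroid: ȳ = ΣA·y / ΣA = 1.2362 in.
Transfer each piece to the centroidal x-axis using Ī + A·d² with d = y − 1.2362:
  vertical leg: d = 0.96379 in → contributes +5.5929 in⁴
  horizontal leg (remainder): d = -0.98621 in → contributes +2.1359 in⁴
Total I = 7.7288 in⁴.
For the y-axis: x̄ = 1.4362 in.
Repeating about the centroidal y-axis gives I_y = 9.6218 in⁴.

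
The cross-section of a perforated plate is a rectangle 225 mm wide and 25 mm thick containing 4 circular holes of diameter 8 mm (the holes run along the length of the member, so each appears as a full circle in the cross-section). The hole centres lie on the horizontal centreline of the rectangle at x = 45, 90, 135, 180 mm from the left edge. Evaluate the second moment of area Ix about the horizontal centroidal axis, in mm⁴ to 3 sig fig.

Ix ≈ 2.92 × 10⁵ mm⁴

Break the section into simple shapes (no overlaps), measuring from the bottom-left corner of the bounding box.
Plate: 225 × 25, A = 5 625 mm², y = 12.5 mm, Ī = 292 969 mm⁴.
Hole 1 (subtracted): ⌀8, A = 50.265 mm², y = 12.5 mm, Ī = 201.06 mm⁴.
Hole 2 (subtracted): ⌀8, A = 50.265 mm², y = 12.5 mm, Ī = 201.06 mm⁴.
Hole 3 (subtracted): ⌀8, A = 50.265 mm², y = 12.5 mm, Ī = 201.06 mm⁴.
Hole 4 (subtracted): ⌀8, A = 50.265 mm², y = 12.5 mm, Ī = 201.06 mm⁴.
By symmetry the centroid is at mid-height, ȳ = 12.5 mm.
All pieces are centred on the horizontal centroidal axis, so I = ΣĪ (holes subtracted) = 292 165 mm⁴.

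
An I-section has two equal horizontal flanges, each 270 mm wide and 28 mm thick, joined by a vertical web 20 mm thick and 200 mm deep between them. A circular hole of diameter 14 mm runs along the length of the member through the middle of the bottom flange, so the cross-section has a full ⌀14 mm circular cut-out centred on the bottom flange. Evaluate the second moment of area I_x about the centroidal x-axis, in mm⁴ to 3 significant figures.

Treat the section as a set of non-overlapping primitives; coordinates are from the bounding-box lower-left.
Bottom flange: 270 × 28, A = 7 560 mm², y = 14 mm, Ī = 493 920 mm⁴.
Web: 20 × 200, A = 4 000 mm², y = 128 mm, Ī = 13 333 333 mm⁴.
Top flange: 270 × 28, A = 7 560 mm², y = 242 mm, Ī = 493 920 mm⁴.
Hole (subtracted): ⌀14, A = 153.94 mm², y = 14 mm, Ī = 1885.7 mm⁴.
Centroid: ȳ = ΣA·y / ΣA = 128.93 mm.
Transfer each piece to the centroidal x-axis using Ī + A·d² with d = y − 128.93:
  bottom flange: d = -114.93 mm → contributes +100 345 041 mm⁴
  web: d = -0.92528 mm → contributes +13 336 758 mm⁴
  top flange: d = 113.07 mm → contributes +97 155 264 mm⁴
  hole: d = -114.93 mm → contributes −2 035 072 mm⁴
Total I = 208 801 991 mm⁴.

I_x ≈ 2.09 × 10⁸ mm⁴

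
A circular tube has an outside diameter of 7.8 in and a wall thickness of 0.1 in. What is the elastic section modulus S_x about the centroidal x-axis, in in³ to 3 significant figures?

S_x ≈ 4.60 in³

Split into non-overlapping primitives; take the origin at the lower-left of the bounding box.
Outer circle: ⌀7.8, A = 47.784 in², y = 3.9 in, Ī = 181.7 in⁴.
Bore (subtracted): ⌀7.6, A = 45.365 in², y = 3.9 in, Ī = 163.77 in⁴.
By symmetry the centroid is at mid-height, ȳ = 3.9 in.
All pieces are centred on the centroidal x-axis, so I = ΣĪ (holes subtracted) = 17.931 in⁴.
Extreme fibre distance c = 3.9 in; S = I/c = 4.5977 in³.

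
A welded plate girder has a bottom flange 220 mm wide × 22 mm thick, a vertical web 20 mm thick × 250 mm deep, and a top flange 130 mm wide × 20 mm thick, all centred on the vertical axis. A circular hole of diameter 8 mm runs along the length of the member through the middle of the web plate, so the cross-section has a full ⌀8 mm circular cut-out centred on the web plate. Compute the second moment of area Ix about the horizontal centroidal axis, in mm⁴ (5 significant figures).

Ix ≈ 1.5561 × 10⁸ mm⁴

Break the section into simple shapes (no overlaps), measuring from the bottom-left corner of the bounding box.
Bottom plate: 220 × 22, A = 4 840 mm², y = 11 mm, Ī = 195213.3 mm⁴.
Web plate: 20 × 250, A = 5 000 mm², y = 147 mm, Ī = 26 041 667 mm⁴.
Top plate: 130 × 20, A = 2 600 mm², y = 282 mm, Ī = 86666.67 mm⁴.
Hole (subtracted): ⌀8, A = 50.26548 mm², y = 147 mm, Ī = 201.0619 mm⁴.
Centroid: ȳ = ΣA·y / ΣA = 122.2021 mm.
Transfer each piece to the horizontal centroidal axis using Ī + A·d² with d = y − 122.2021:
  bottom plate: d = -111.2021 mm → contributes +60 046 151 mm⁴
  web plate: d = 24.79795 mm → contributes +29 116 358 mm⁴
  top plate: d = 159.7979 mm → contributes +66 478 666 mm⁴
  hole: d = 24.79795 mm → contributes −31111.23 mm⁴
Total I = 155 610 064 mm⁴.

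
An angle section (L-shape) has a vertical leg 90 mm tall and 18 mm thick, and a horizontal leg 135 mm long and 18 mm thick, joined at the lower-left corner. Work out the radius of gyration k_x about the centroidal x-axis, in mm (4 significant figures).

Split into non-overlapping primitives; take the origin at the lower-left of the bounding box.
Vertical leg: 18 × 90, A = 1 620 mm², y = 45 mm, Ī = 1 093 500 mm⁴.
Horizontal leg (remainder): 117 × 18, A = 2 106 mm², y = 9 mm, Ī = 56 862 mm⁴.
Centroid: ȳ = ΣA·y / ΣA = 24.6522 mm.
Transfer each piece to the centroidal x-axis using Ī + A·d² with d = y − 24.6522:
  vertical leg: d = 20.3478 mm → contributes +1 764 235 mm⁴
  horizontal leg (remainder): d = -15.6522 mm → contributes +572 812 mm⁴
Total I = 2 337 047 mm⁴.
Radius of gyration: k = √(I/A) = √(2 337 047 / 3 726) = 25.0445 mm.

k_x ≈ 25.04 mm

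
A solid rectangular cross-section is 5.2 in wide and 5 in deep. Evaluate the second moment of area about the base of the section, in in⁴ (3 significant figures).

I_base ≈ 217 in⁴

The section: 5.2 × 5, A = 26 in², y = 2.5 in, Ī = 54.167 in⁴.
Transfer it to the base of the section using Ī + A·d² with d = y − 0:
  the section: d = 2.5 in → contributes +216.67 in⁴
Total I = 216.67 in⁴.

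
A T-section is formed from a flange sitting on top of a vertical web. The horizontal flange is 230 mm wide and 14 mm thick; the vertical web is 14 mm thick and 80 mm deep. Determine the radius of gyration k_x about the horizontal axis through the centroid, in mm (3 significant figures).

k_x ≈ 23.9 mm

Decompose the section into non-overlapping parts with the origin at the bottom-left of its bounding rectangle.
Flange: 230 × 14, A = 3 220 mm², y = 87 mm, Ī = 52 593 mm⁴.
Web: 14 × 80, A = 1 120 mm², y = 40 mm, Ī = 597 333 mm⁴.
Centroid: ȳ = ΣA·y / ΣA = 74.871 mm.
Transfer each piece to the horizontal axis through the centroid using Ī + A·d² with d = y − 74.871:
  flange: d = 12.129 mm → contributes +526 299 mm⁴
  web: d = -34.871 mm → contributes +1 959 236 mm⁴
Total I = 2 485 534 mm⁴.
Radius of gyration: k = √(I/A) = √(2 485 534 / 4 340) = 23.931 mm.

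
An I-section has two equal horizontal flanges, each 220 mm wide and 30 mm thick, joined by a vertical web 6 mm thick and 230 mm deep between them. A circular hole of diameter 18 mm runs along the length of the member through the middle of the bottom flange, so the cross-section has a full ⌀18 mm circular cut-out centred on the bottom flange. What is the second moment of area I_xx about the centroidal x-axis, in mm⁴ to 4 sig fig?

Break the section into simple shapes (no overlaps), measuring from the bottom-left corner of the bounding box.
Bottom flange: 220 × 30, A = 6 600 mm², y = 15 mm, Ī = 495 000 mm⁴.
Web: 6 × 230, A = 1 380 mm², y = 145 mm, Ī = 6 083 500 mm⁴.
Top flange: 220 × 30, A = 6 600 mm², y = 275 mm, Ī = 495 000 mm⁴.
Hole (subtracted): ⌀18, A = 254.469 mm², y = 15 mm, Ī = 5 153 mm⁴.
Centroid: ȳ = ΣA·y / ΣA = 147.309 mm.
Transfer each piece to the centroidal x-axis using Ī + A·d² with d = y − 147.309:
  bottom flange: d = -132.309 mm → contributes +116 032 836 mm⁴
  web: d = -2.30923 mm → contributes +6 090 859 mm⁴
  top flange: d = 127.691 mm → contributes +108 107 553 mm⁴
  hole: d = -132.309 mm → contributes −4 459 819 mm⁴
Total I = 225 771 429 mm⁴.

I_xx ≈ 2.258 × 10⁸ mm⁴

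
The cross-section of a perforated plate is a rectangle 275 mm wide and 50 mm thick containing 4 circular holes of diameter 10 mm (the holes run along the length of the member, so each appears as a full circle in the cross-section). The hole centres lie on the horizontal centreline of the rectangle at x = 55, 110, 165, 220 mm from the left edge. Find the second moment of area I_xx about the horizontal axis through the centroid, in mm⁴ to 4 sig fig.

Decompose the section into non-overlapping parts with the origin at the bottom-left of its bounding rectangle.
Plate: 275 × 50, A = 13 750 mm², y = 25 mm, Ī = 2 864 583 mm⁴.
Hole 1 (subtracted): ⌀10, A = 78.5398 mm², y = 25 mm, Ī = 490.874 mm⁴.
Hole 2 (subtracted): ⌀10, A = 78.5398 mm², y = 25 mm, Ī = 490.874 mm⁴.
Hole 3 (subtracted): ⌀10, A = 78.5398 mm², y = 25 mm, Ī = 490.874 mm⁴.
Hole 4 (subtracted): ⌀10, A = 78.5398 mm², y = 25 mm, Ī = 490.874 mm⁴.
By symmetry the centroid is at mid-height, ȳ = 25 mm.
All pieces are centred on the horizontal axis through the centroid, so I = ΣĪ (holes subtracted) = 2 862 620 mm⁴.

I_xx ≈ 2.863 × 10⁶ mm⁴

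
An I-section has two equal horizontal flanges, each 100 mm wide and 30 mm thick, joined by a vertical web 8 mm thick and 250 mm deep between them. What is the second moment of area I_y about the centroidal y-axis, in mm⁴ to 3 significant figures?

I_y ≈ 5.01 × 10⁶ mm⁴

Break the section into simple shapes (no overlaps), measuring from the bottom-left corner of the bounding box.
Bottom flange: 100 × 30, A = 3 000 mm², x = 50 mm, Ī = 2 500 000 mm⁴.
Web: 8 × 250, A = 2 000 mm², x = 50 mm, Ī = 10 667 mm⁴.
Top flange: 100 × 30, A = 3 000 mm², x = 50 mm, Ī = 2 500 000 mm⁴.
By symmetry the centroid is at mid-width, x̄ = 50 mm.
All pieces are centred on the centroidal y-axis, so I = ΣĪ = 5 010 667 mm⁴.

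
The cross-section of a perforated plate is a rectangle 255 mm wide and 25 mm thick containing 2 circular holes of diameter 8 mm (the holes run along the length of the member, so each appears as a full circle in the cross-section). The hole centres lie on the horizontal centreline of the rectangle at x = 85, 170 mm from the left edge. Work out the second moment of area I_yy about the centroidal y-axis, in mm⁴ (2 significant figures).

I_yy ≈ 3.4 × 10⁷ mm⁴

Break the section into simple shapes (no overlaps), measuring from the bottom-left corner of the bounding box.
Plate: 255 × 25, A = 6 375 mm², x = 127.5 mm, Ī = 34 544 531 mm⁴.
Hole 1 (subtracted): ⌀8, A = 50.27 mm², x = 85 mm, Ī = 201.1 mm⁴.
Hole 2 (subtracted): ⌀8, A = 50.27 mm², x = 170 mm, Ī = 201.1 mm⁴.
By symmetry the centroid is at mid-width, x̄ = 127.5 mm.
Transfer each piece to the centroidal y-axis using Ī + A·d² with d = x − 127.5:
  plate: d = 0 mm → contributes +34 544 531 mm⁴
  hole 1: d = -42.5 mm → contributes −90 993 mm⁴
  hole 2: d = 42.5 mm → contributes −90 993 mm⁴
Total I = 34 362 545 mm⁴.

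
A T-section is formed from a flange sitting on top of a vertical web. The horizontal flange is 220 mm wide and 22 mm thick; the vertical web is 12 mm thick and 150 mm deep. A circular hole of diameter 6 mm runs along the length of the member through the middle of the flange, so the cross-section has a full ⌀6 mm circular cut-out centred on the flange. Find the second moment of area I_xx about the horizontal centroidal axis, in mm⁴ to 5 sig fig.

Treat the section as a set of non-overlapping primitives; coordinates are from the bounding-box lower-left.
Flange: 220 × 22, A = 4 840 mm², y = 161 mm, Ī = 195213.3 mm⁴.
Web: 12 × 150, A = 1 800 mm², y = 75 mm, Ī = 3 375 000 mm⁴.
Hole (subtracted): ⌀6, A = 28.27433 mm², y = 161 mm, Ī = 63.61725 mm⁴.
Centroid: ȳ = ΣA·y / ΣA = 137.5871 mm.
Transfer each piece to the horizontal centroidal axis using Ī + A·d² with d = y − 137.5871:
  flange: d = 23.41295 mm → contributes +2 848 338 mm⁴
  web: d = -62.58705 mm → contributes +10 425 850 mm⁴
  hole: d = 23.41295 mm → contributes −15562.65 mm⁴
Total I = 13 258 625 mm⁴.

I_xx ≈ 1.3259 × 10⁷ mm⁴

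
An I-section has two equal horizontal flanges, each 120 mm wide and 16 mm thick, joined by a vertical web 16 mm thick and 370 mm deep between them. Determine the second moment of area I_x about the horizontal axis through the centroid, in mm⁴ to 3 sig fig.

I_x ≈ 2.11 × 10⁸ mm⁴

Treat the section as a set of non-overlapping primitives; coordinates are from the bounding-box lower-left.
Bottom flange: 120 × 16, A = 1 920 mm², y = 8 mm, Ī = 40 960 mm⁴.
Web: 16 × 370, A = 5 920 mm², y = 201 mm, Ī = 67 537 333 mm⁴.
Top flange: 120 × 16, A = 1 920 mm², y = 394 mm, Ī = 40 960 mm⁴.
By symmetry the centroid is at mid-height, ȳ = 201 mm.
Transfer each piece to the horizontal axis through the centroid using Ī + A·d² with d = y − 201:
  bottom flange: d = -193 mm → contributes +71 559 040 mm⁴
  web: d = 0 mm → contributes +67 537 333 mm⁴
  top flange: d = 193 mm → contributes +71 559 040 mm⁴
Total I = 210 655 413 mm⁴.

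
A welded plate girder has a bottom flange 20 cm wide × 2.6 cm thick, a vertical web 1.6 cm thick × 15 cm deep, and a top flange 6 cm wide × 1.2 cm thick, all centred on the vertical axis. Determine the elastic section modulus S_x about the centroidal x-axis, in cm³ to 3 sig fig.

S_x ≈ 227 cm³

Break the section into simple shapes (no overlaps), measuring from the bottom-left corner of the bounding box.
Bottom plate: 20 × 2.6, A = 52 cm², y = 1.3 cm, Ī = 29.293 cm⁴.
Web plate: 1.6 × 15, A = 24 cm², y = 10.1 cm, Ī = 450 cm⁴.
Top plate: 6 × 1.2, A = 7.2 cm², y = 18.2 cm, Ī = 0.864 cm⁴.
Centroid: ȳ = ΣA·y / ΣA = 5.301 cm.
Transfer each piece to the centroidal x-axis using Ī + A·d² with d = y − 5.301:
  bottom plate: d = -4.001 cm → contributes +861.69 cm⁴
  web plate: d = 4.799 cm → contributes +1002.7 cm⁴
  top plate: d = 12.899 cm → contributes +1198.8 cm⁴
Total I = 3063.3 cm⁴.
Extreme fibre distance c = 13.499 cm; S = I/c = 226.92 cm³.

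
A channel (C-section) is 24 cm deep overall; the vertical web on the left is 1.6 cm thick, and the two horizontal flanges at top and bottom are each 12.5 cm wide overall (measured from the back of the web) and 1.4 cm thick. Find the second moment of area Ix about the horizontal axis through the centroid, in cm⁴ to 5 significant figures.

Decompose the section into non-overlapping parts with the origin at the bottom-left of its bounding rectangle.
Web: 1.6 × 24, A = 38.4 cm², y = 12 cm, Ī = 1843.2 cm⁴.
Top flange (beyond web): 10.9 × 1.4, A = 15.26 cm², y = 23.3 cm, Ī = 2.492467 cm⁴.
Bottom flange (beyond web): 10.9 × 1.4, A = 15.26 cm², y = 0.7 cm, Ī = 2.492467 cm⁴.
By symmetry the centroid is at mid-height, ȳ = 12 cm.
Transfer each piece to the horizontal axis through the centroid using Ī + A·d² with d = y − 12:
  web: d = 0 cm → contributes +1843.2 cm⁴
  top flange (beyond web): d = 11.3 cm → contributes +1951.042 cm⁴
  bottom flange (beyond web): d = -11.3 cm → contributes +1951.042 cm⁴
Total I = 5745.284 cm⁴.

Ix ≈ 5745.3 cm⁴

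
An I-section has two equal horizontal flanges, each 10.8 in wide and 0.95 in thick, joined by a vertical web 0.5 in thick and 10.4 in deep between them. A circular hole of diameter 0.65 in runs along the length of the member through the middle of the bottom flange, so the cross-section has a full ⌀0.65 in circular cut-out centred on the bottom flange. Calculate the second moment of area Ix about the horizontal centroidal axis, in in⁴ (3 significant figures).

Ix ≈ 698 in⁴

Break the section into simple shapes (no overlaps), measuring from the bottom-left corner of the bounding box.
Bottom flange: 10.8 × 0.95, A = 10.26 in², y = 0.475 in, Ī = 0.77164 in⁴.
Web: 0.5 × 10.4, A = 5.2 in², y = 6.15 in, Ī = 46.869 in⁴.
Top flange: 10.8 × 0.95, A = 10.26 in², y = 11.825 in, Ī = 0.77164 in⁴.
Hole (subtracted): ⌀0.65, A = 0.33183 in², y = 0.475 in, Ī = 0.0087624 in⁴.
Centroid: ȳ = ΣA·y / ΣA = 6.2242 in.
Transfer each piece to the horizontal centroidal axis using Ī + A·d² with d = y − 6.2242:
  bottom flange: d = -5.7492 in → contributes +339.9 in⁴
  web: d = -0.074174 in → contributes +46.898 in⁴
  top flange: d = 5.6008 in → contributes +322.62 in⁴
  hole: d = -5.7492 in → contributes −10.977 in⁴
Total I = 698.44 in⁴.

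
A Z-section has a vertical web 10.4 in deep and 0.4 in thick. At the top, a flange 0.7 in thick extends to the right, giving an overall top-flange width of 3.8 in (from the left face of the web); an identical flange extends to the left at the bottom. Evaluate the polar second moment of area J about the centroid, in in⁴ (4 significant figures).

J ≈ 171.5 in⁴

Split into non-overlapping primitives; take the origin at the lower-left of the bounding box.
Web: 0.4 × 10.4, A = 4.16 in², y = 5.2 in, Ī = 37.4955 in⁴.
Top flange (beyond web): 3.4 × 0.7, A = 2.38 in², y = 10.05 in, Ī = 0.0971833 in⁴.
Bottom flange (beyond web): 3.4 × 0.7, A = 2.38 in², y = 0.35 in, Ī = 0.0971833 in⁴.
Centroid: ȳ = ΣA·y / ΣA = 5.2 in.
Transfer each piece to the centroidal x-axis using Ī + A·d² with d = y − 5.2:
  web: d = 0 in → contributes +37.4955 in⁴
  top flange (beyond web): d = 4.85 in → contributes +56.0807 in⁴
  bottom flange (beyond web): d = -4.85 in → contributes +56.0807 in⁴
Total I = 149.657 in⁴.
For the y-axis: x̄ = 3.6 in.
Repeating about the centroidal y-axis gives I_y = 21.8245 in⁴.
Polar second moment: J = I_x + I_y = 171.481 in⁴.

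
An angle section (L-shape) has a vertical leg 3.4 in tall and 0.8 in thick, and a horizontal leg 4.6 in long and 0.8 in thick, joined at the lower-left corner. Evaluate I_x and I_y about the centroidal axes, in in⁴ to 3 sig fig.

I_x ≈ 5.21 in⁴, I_y ≈ 11.4 in⁴

Decompose the section into non-overlapping parts with the origin at the bottom-left of its bounding rectangle.
Vertical leg: 0.8 × 3.4, A = 2.72 in², y = 1.7 in, Ī = 2.6203 in⁴.
Horizontal leg (remainder): 3.8 × 0.8, A = 3.04 in², y = 0.4 in, Ī = 0.16213 in⁴.
Centroid: ȳ = ΣA·y / ΣA = 1.0139 in.
Transfer each piece to the centroidal x-axis using Ī + A·d² with d = y − 1.0139:
  vertical leg: d = 0.68611 in → contributes +3.9007 in⁴
  horizontal leg (remainder): d = -0.61389 in → contributes +1.3078 in⁴
Total I = 5.2085 in⁴.
For the y-axis: x̄ = 1.6139 in.
Repeating about the centroidal y-axis gives I_y = 11.397 in⁴.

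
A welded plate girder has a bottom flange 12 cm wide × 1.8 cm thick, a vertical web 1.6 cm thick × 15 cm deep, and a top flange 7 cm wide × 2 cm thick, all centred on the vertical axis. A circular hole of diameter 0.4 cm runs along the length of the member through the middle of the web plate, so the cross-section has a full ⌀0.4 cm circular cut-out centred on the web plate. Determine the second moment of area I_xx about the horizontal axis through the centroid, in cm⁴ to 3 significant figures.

Treat the section as a set of non-overlapping primitives; coordinates are from the bounding-box lower-left.
Bottom plate: 12 × 1.8, A = 21.6 cm², y = 0.9 cm, Ī = 5.832 cm⁴.
Web plate: 1.6 × 15, A = 24 cm², y = 9.3 cm, Ī = 450 cm⁴.
Top plate: 7 × 2, A = 14 cm², y = 17.8 cm, Ī = 4.6667 cm⁴.
Hole (subtracted): ⌀0.4, A = 0.12566 cm², y = 9.3 cm, Ī = 0.0012566 cm⁴.
Centroid: ȳ = ΣA·y / ΣA = 8.2501 cm.
Transfer each piece to the horizontal axis through the centroid using Ī + A·d² with d = y − 8.2501:
  bottom plate: d = -7.3501 cm → contributes +1172.8 cm⁴
  web plate: d = 1.0499 cm → contributes +476.45 cm⁴
  top plate: d = 9.5499 cm → contributes +1281.5 cm⁴
  hole: d = 1.0499 cm → contributes −0.13977 cm⁴
Total I = 2930.5 cm⁴.

I_xx ≈ 2930 cm⁴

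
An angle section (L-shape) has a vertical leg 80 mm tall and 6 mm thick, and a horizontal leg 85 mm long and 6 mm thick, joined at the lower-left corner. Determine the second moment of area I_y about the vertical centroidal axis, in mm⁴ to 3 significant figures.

Break the section into simple shapes (no overlaps), measuring from the bottom-left corner of the bounding box.
Vertical leg: 6 × 80, A = 480 mm², x = 3 mm, Ī = 1 440 mm⁴.
Horizontal leg (remainder): 79 × 6, A = 474 mm², x = 45.5 mm, Ī = 246 520 mm⁴.
Centroid: x̄ = ΣA·x / ΣA = 24.116 mm.
Transfer each piece to the vertical centroidal axis using Ī + A·d² with d = x − 24.116:
  vertical leg: d = -21.116 mm → contributes +215 472 mm⁴
  horizontal leg (remainder): d = 21.384 mm → contributes +463 261 mm⁴
Total I = 678 733 mm⁴.

I_y ≈ 6.79 × 10⁵ mm⁴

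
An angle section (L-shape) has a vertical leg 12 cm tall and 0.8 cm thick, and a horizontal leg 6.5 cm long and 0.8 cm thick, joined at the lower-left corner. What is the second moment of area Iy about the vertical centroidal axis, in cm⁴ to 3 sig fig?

Break the section into simple shapes (no overlaps), measuring from the bottom-left corner of the bounding box.
Vertical leg: 0.8 × 12, A = 9.6 cm², x = 0.4 cm, Ī = 0.512 cm⁴.
Horizontal leg (remainder): 5.7 × 0.8, A = 4.56 cm², x = 3.65 cm, Ī = 12.346 cm⁴.
Centroid: x̄ = ΣA·x / ΣA = 1.4466 cm.
Transfer each piece to the vertical centroidal axis using Ī + A·d² with d = x − 1.4466:
  vertical leg: d = -1.0466 cm → contributes +11.028 cm⁴
  horizontal leg (remainder): d = 2.2034 cm → contributes +34.485 cm⁴
Total I = 45.512 cm⁴.

Iy ≈ 45.5 cm⁴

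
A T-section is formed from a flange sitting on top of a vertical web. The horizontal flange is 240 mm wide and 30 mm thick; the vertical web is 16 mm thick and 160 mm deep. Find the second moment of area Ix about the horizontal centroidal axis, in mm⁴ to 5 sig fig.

Treat the section as a set of non-overlapping primitives; coordinates are from the bounding-box lower-left.
Flange: 240 × 30, A = 7 200 mm², y = 175 mm, Ī = 540 000 mm⁴.
Web: 16 × 160, A = 2 560 mm², y = 80 mm, Ī = 5 461 333 mm⁴.
Centroid: ȳ = ΣA·y / ΣA = 150.082 mm.
Transfer each piece to the horizontal centroidal axis using Ī + A·d² with d = y − 150.082:
  flange: d = 24.91803 mm → contributes +5 010 540 mm⁴
  web: d = -70.08197 mm → contributes +18 034 728 mm⁴
Total I = 23 045 268 mm⁴.

Ix ≈ 2.3045 × 10⁷ mm⁴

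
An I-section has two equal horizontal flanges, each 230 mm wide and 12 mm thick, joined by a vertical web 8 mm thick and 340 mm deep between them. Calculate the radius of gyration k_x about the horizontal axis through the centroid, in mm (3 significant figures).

Decompose the section into non-overlapping parts with the origin at the bottom-left of its bounding rectangle.
Bottom flange: 230 × 12, A = 2 760 mm², y = 6 mm, Ī = 33 120 mm⁴.
Web: 8 × 340, A = 2 720 mm², y = 182 mm, Ī = 26 202 667 mm⁴.
Top flange: 230 × 12, A = 2 760 mm², y = 358 mm, Ī = 33 120 mm⁴.
By symmetry the centroid is at mid-height, ȳ = 182 mm.
Transfer each piece to the horizontal axis through the centroid using Ī + A·d² with d = y − 182:
  bottom flange: d = -176 mm → contributes +85 526 880 mm⁴
  web: d = 0 mm → contributes +26 202 667 mm⁴
  top flange: d = 176 mm → contributes +85 526 880 mm⁴
Total I = 197 256 427 mm⁴.
Radius of gyration: k = √(I/A) = √(197 256 427 / 8 240) = 154.72 mm.

k_x ≈ 155 mm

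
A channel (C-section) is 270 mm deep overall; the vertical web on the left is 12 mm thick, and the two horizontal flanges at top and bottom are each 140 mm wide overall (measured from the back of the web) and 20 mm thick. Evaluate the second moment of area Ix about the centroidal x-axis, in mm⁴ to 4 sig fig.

Ix ≈ 9.985 × 10⁷ mm⁴

Decompose the section into non-overlapping parts with the origin at the bottom-left of its bounding rectangle.
Web: 12 × 270, A = 3 240 mm², y = 135 mm, Ī = 19 683 000 mm⁴.
Top flange (beyond web): 128 × 20, A = 2 560 mm², y = 260 mm, Ī = 85333.3 mm⁴.
Bottom flange (beyond web): 128 × 20, A = 2 560 mm², y = 10 mm, Ī = 85333.3 mm⁴.
By symmetry the centroid is at mid-height, ȳ = 135 mm.
Transfer each piece to the centroidal x-axis using Ī + A·d² with d = y − 135:
  web: d = 0 mm → contributes +19 683 000 mm⁴
  top flange (beyond web): d = 125 mm → contributes +40 085 333 mm⁴
  bottom flange (beyond web): d = -125 mm → contributes +40 085 333 mm⁴
Total I = 99 853 667 mm⁴.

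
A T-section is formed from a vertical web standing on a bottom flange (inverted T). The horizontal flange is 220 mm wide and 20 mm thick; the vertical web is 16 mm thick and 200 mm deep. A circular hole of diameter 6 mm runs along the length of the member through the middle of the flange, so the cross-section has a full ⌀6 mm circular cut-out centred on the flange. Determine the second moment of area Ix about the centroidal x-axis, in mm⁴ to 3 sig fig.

Break the section into simple shapes (no overlaps), measuring from the bottom-left corner of the bounding box.
Flange: 220 × 20, A = 4 400 mm², y = 10 mm, Ī = 146 667 mm⁴.
Web: 16 × 200, A = 3 200 mm², y = 120 mm, Ī = 10 666 667 mm⁴.
Hole (subtracted): ⌀6, A = 28.274 mm², y = 10 mm, Ī = 63.617 mm⁴.
Centroid: ȳ = ΣA·y / ΣA = 56.489 mm.
Transfer each piece to the centroidal x-axis using Ī + A·d² with d = y − 56.489:
  flange: d = -46.489 mm → contributes +9 655 960 mm⁴
  web: d = 63.511 mm → contributes +23 574 442 mm⁴
  hole: d = -46.489 mm → contributes −61 170 mm⁴
Total I = 33 169 233 mm⁴.

Ix ≈ 3.32 × 10⁷ mm⁴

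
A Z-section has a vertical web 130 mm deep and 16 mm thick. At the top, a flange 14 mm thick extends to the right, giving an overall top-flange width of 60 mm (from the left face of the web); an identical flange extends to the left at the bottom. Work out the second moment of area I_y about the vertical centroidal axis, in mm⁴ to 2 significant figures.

I_y ≈ 1.4 × 10⁶ mm⁴

Decompose the section into non-overlapping parts with the origin at the bottom-left of its bounding rectangle.
Web: 16 × 130, A = 2 080 mm², x = 52 mm, Ī = 44 373 mm⁴.
Top flange (beyond web): 44 × 14, A = 616 mm², x = 82 mm, Ī = 99 381 mm⁴.
Bottom flange (beyond web): 44 × 14, A = 616 mm², x = 22 mm, Ī = 99 381 mm⁴.
Centroid: x̄ = ΣA·x / ΣA = 52 mm.
Transfer each piece to the vertical centroidal axis using Ī + A·d² with d = x − 52:
  web: d = 0 mm → contributes +44 373 mm⁴
  top flange (beyond web): d = 30 mm → contributes +653 781 mm⁴
  bottom flange (beyond web): d = -30 mm → contributes +653 781 mm⁴
Total I = 1 351 936 mm⁴.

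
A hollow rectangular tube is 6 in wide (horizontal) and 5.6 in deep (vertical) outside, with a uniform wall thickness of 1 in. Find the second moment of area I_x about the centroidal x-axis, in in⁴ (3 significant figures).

I_x ≈ 72.3 in⁴

Treat the section as a set of non-overlapping primitives; coordinates are from the bounding-box lower-left.
Outer rectangle: 6 × 5.6, A = 33.6 in², y = 2.8 in, Ī = 87.808 in⁴.
Inner void (subtracted): 4 × 3.6, A = 14.4 in², y = 2.8 in, Ī = 15.552 in⁴.
By symmetry the centroid is at mid-height, ȳ = 2.8 in.
All pieces are centred on the centroidal x-axis, so I = ΣĪ (holes subtracted) = 72.256 in⁴.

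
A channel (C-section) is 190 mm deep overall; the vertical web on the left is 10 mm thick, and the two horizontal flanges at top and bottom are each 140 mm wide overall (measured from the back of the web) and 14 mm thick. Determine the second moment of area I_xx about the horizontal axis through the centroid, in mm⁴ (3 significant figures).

I_xx ≈ 3.40 × 10⁷ mm⁴

Break the section into simple shapes (no overlaps), measuring from the bottom-left corner of the bounding box.
Web: 10 × 190, A = 1 900 mm², y = 95 mm, Ī = 5 715 833 mm⁴.
Top flange (beyond web): 130 × 14, A = 1 820 mm², y = 183 mm, Ī = 29 727 mm⁴.
Bottom flange (beyond web): 130 × 14, A = 1 820 mm², y = 7 mm, Ī = 29 727 mm⁴.
By symmetry the centroid is at mid-height, ȳ = 95 mm.
Transfer each piece to the horizontal axis through the centroid using Ī + A·d² with d = y − 95:
  web: d = 0 mm → contributes +5 715 833 mm⁴
  top flange (beyond web): d = 88 mm → contributes +14 123 807 mm⁴
  bottom flange (beyond web): d = -88 mm → contributes +14 123 807 mm⁴
Total I = 33 963 447 mm⁴.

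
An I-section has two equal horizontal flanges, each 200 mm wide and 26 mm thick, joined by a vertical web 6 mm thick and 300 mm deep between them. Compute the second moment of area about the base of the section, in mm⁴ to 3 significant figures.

Treat the section as a set of non-overlapping primitives; coordinates are from the bounding-box lower-left.
Bottom flange: 200 × 26, A = 5 200 mm², y = 13 mm, Ī = 292 933 mm⁴.
Web: 6 × 300, A = 1 800 mm², y = 176 mm, Ī = 13 500 000 mm⁴.
Top flange: 200 × 26, A = 5 200 mm², y = 339 mm, Ī = 292 933 mm⁴.
Transfer each piece to the bottom edge using Ī + A·d² with d = y − 0:
  bottom flange: d = 13 mm → contributes +1 171 733 mm⁴
  web: d = 176 mm → contributes +69 256 800 mm⁴
  top flange: d = 339 mm → contributes +597 882 133 mm⁴
Total I = 668 310 667 mm⁴.

I_base ≈ 6.68 × 10⁸ mm⁴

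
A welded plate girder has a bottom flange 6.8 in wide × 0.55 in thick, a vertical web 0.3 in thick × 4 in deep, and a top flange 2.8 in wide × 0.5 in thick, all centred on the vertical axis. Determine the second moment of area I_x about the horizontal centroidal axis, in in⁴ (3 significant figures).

I_x ≈ 23.6 in⁴

Split into non-overlapping primitives; take the origin at the lower-left of the bounding box.
Bottom plate: 6.8 × 0.55, A = 3.74 in², y = 0.275 in, Ī = 0.094279 in⁴.
Web plate: 0.3 × 4, A = 1.2 in², y = 2.55 in, Ī = 1.6 in⁴.
Top plate: 2.8 × 0.5, A = 1.4 in², y = 4.8 in, Ī = 0.029167 in⁴.
Centroid: ȳ = ΣA·y / ΣA = 1.7048 in.
Transfer each piece to the horizontal centroidal axis using Ī + A·d² with d = y − 1.7048:
  bottom plate: d = -1.4298 in → contributes +7.7402 in⁴
  web plate: d = 0.84519 in → contributes +2.4572 in⁴
  top plate: d = 3.0952 in → contributes +13.441 in⁴
Total I = 23.639 in⁴.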